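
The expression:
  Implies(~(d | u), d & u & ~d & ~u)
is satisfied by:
  {d: True, u: True}
  {d: True, u: False}
  {u: True, d: False}


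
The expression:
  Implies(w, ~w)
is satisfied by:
  {w: False}


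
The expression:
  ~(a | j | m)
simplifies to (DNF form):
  ~a & ~j & ~m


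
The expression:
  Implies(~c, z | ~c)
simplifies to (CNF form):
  True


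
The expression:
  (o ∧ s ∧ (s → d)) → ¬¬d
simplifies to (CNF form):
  True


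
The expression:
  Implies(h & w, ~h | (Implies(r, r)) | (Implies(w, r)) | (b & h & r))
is always true.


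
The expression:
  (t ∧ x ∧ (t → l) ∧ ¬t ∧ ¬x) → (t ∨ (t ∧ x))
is always true.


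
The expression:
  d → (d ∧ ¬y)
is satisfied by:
  {d: False, y: False}
  {y: True, d: False}
  {d: True, y: False}


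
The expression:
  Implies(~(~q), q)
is always true.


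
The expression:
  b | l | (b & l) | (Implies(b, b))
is always true.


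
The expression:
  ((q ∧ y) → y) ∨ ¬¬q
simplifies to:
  True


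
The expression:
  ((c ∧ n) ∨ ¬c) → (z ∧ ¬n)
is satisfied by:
  {z: True, c: True, n: False}
  {z: True, n: False, c: False}
  {c: True, n: False, z: False}


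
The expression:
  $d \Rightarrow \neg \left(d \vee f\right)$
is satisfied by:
  {d: False}


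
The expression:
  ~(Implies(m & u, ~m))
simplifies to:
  m & u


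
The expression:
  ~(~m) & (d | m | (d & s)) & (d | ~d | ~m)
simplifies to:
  m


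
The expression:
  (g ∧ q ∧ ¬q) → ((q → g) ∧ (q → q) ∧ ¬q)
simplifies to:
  True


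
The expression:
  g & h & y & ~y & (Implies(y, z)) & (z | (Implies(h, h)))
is never true.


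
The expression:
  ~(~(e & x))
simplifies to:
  e & x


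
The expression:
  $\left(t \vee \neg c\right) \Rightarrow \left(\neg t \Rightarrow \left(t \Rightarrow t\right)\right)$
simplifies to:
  $\text{True}$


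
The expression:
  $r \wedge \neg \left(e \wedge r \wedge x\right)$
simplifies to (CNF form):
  $r \wedge \left(\neg e \vee \neg x\right)$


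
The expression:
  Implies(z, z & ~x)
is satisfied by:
  {z: False, x: False}
  {x: True, z: False}
  {z: True, x: False}


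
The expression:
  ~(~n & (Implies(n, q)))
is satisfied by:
  {n: True}


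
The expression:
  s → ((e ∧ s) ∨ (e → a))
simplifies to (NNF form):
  True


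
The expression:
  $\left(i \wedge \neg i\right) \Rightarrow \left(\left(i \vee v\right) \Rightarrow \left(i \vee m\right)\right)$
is always true.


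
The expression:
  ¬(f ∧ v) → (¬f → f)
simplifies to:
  f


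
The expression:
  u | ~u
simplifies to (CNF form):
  True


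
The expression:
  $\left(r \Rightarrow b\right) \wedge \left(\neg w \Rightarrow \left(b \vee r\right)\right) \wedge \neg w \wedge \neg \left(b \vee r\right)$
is never true.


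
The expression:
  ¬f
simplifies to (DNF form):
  ¬f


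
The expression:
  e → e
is always true.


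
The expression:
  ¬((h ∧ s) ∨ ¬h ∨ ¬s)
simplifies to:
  False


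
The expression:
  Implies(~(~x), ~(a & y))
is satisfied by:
  {x: False, y: False, a: False}
  {a: True, x: False, y: False}
  {y: True, x: False, a: False}
  {a: True, y: True, x: False}
  {x: True, a: False, y: False}
  {a: True, x: True, y: False}
  {y: True, x: True, a: False}


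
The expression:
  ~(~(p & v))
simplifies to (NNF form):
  p & v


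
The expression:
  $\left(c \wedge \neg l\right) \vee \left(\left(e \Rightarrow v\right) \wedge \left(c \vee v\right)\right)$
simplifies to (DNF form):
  $v \vee \left(c \wedge \neg e\right) \vee \left(c \wedge \neg l\right)$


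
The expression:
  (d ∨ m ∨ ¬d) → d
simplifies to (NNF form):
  d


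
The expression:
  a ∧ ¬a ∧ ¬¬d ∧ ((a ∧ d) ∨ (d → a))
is never true.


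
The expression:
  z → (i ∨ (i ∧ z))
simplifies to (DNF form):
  i ∨ ¬z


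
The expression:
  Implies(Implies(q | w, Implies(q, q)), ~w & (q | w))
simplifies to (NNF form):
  q & ~w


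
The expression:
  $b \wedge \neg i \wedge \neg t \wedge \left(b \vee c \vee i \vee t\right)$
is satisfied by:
  {b: True, i: False, t: False}


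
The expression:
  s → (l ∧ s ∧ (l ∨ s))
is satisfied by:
  {l: True, s: False}
  {s: False, l: False}
  {s: True, l: True}


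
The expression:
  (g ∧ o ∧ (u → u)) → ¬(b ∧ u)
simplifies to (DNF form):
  ¬b ∨ ¬g ∨ ¬o ∨ ¬u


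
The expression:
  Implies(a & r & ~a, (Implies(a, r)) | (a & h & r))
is always true.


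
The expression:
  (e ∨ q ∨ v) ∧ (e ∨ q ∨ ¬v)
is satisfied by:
  {q: True, e: True}
  {q: True, e: False}
  {e: True, q: False}


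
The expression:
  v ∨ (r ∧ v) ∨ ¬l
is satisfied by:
  {v: True, l: False}
  {l: False, v: False}
  {l: True, v: True}


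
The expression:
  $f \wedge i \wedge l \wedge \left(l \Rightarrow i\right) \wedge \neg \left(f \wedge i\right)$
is never true.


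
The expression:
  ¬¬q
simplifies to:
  q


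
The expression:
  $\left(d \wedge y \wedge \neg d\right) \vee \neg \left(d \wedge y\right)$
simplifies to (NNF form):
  $\neg d \vee \neg y$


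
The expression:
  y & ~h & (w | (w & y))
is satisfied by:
  {w: True, y: True, h: False}


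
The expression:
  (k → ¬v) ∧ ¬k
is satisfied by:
  {k: False}


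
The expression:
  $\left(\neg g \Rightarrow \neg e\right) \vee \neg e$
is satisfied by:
  {g: True, e: False}
  {e: False, g: False}
  {e: True, g: True}


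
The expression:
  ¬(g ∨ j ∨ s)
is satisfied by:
  {g: False, j: False, s: False}


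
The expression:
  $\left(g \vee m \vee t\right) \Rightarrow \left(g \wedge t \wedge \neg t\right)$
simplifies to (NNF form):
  $\neg g \wedge \neg m \wedge \neg t$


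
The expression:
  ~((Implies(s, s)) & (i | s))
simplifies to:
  ~i & ~s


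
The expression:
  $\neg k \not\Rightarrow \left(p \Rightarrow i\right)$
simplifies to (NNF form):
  $p \wedge \neg i \wedge \neg k$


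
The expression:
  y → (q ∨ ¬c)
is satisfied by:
  {q: True, c: False, y: False}
  {c: False, y: False, q: False}
  {y: True, q: True, c: False}
  {y: True, c: False, q: False}
  {q: True, c: True, y: False}
  {c: True, q: False, y: False}
  {y: True, c: True, q: True}


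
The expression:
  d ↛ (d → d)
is never true.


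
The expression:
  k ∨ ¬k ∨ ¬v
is always true.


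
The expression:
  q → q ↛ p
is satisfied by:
  {p: False, q: False}
  {q: True, p: False}
  {p: True, q: False}


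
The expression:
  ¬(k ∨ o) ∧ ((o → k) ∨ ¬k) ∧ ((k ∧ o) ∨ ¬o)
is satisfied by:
  {o: False, k: False}


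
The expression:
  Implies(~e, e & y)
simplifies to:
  e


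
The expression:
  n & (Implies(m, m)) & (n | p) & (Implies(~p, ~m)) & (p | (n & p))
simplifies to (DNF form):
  n & p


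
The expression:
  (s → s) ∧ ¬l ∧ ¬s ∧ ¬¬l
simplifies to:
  False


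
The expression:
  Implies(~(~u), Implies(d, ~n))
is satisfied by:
  {u: False, d: False, n: False}
  {n: True, u: False, d: False}
  {d: True, u: False, n: False}
  {n: True, d: True, u: False}
  {u: True, n: False, d: False}
  {n: True, u: True, d: False}
  {d: True, u: True, n: False}


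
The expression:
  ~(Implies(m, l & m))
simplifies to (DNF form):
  m & ~l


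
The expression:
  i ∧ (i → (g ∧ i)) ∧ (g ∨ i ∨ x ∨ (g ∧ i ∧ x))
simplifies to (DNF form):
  g ∧ i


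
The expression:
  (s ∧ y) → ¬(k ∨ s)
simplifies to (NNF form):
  ¬s ∨ ¬y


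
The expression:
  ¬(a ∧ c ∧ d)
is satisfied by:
  {c: False, d: False, a: False}
  {a: True, c: False, d: False}
  {d: True, c: False, a: False}
  {a: True, d: True, c: False}
  {c: True, a: False, d: False}
  {a: True, c: True, d: False}
  {d: True, c: True, a: False}


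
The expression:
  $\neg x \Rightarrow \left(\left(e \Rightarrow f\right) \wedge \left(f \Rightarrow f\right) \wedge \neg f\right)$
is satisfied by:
  {x: True, e: False, f: False}
  {f: True, x: True, e: False}
  {x: True, e: True, f: False}
  {f: True, x: True, e: True}
  {f: False, e: False, x: False}


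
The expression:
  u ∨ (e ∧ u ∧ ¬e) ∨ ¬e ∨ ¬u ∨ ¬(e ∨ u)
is always true.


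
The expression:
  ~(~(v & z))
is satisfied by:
  {z: True, v: True}


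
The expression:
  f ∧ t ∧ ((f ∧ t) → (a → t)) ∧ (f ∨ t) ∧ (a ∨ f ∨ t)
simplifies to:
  f ∧ t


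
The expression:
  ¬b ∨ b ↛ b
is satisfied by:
  {b: False}


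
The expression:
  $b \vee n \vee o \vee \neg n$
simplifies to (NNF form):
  $\text{True}$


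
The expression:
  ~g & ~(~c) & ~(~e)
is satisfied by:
  {c: True, e: True, g: False}


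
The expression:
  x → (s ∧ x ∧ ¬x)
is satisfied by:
  {x: False}


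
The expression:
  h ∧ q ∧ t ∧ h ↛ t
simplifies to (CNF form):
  False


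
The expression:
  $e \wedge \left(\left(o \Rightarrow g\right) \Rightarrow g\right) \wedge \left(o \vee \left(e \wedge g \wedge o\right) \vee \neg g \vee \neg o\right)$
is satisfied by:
  {e: True, o: True, g: True}
  {e: True, o: True, g: False}
  {e: True, g: True, o: False}


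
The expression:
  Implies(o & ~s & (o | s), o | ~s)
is always true.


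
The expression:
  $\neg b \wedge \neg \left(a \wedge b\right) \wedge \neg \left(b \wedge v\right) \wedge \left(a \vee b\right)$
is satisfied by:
  {a: True, b: False}


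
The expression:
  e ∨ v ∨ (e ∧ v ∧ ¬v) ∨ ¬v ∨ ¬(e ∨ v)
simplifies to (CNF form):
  True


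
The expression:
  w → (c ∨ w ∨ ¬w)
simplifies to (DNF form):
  True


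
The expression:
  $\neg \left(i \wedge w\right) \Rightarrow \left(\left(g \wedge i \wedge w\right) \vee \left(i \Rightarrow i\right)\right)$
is always true.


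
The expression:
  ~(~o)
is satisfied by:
  {o: True}


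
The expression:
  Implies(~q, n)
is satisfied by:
  {n: True, q: True}
  {n: True, q: False}
  {q: True, n: False}


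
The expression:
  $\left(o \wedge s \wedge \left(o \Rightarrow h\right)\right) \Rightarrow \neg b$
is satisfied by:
  {s: False, o: False, b: False, h: False}
  {h: True, s: False, o: False, b: False}
  {b: True, s: False, o: False, h: False}
  {h: True, b: True, s: False, o: False}
  {o: True, h: False, s: False, b: False}
  {h: True, o: True, s: False, b: False}
  {b: True, o: True, h: False, s: False}
  {h: True, b: True, o: True, s: False}
  {s: True, b: False, o: False, h: False}
  {h: True, s: True, b: False, o: False}
  {b: True, s: True, h: False, o: False}
  {h: True, b: True, s: True, o: False}
  {o: True, s: True, b: False, h: False}
  {h: True, o: True, s: True, b: False}
  {b: True, o: True, s: True, h: False}


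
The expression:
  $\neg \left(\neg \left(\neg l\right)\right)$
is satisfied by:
  {l: False}


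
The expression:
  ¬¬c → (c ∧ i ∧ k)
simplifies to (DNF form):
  (i ∧ k) ∨ ¬c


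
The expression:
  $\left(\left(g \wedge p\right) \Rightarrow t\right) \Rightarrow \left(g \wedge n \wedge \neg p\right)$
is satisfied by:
  {n: True, g: True, t: False, p: False}
  {n: True, p: True, g: True, t: False}
  {p: True, g: True, t: False, n: False}
  {n: True, g: True, t: True, p: False}


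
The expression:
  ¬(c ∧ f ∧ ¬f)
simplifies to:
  True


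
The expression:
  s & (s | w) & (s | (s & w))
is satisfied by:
  {s: True}


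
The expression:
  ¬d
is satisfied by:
  {d: False}


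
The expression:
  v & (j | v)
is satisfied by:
  {v: True}


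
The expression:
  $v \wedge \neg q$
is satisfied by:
  {v: True, q: False}


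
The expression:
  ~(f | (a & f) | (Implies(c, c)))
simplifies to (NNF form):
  False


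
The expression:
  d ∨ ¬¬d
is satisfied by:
  {d: True}


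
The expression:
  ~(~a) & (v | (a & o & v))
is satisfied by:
  {a: True, v: True}


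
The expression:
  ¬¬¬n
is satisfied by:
  {n: False}


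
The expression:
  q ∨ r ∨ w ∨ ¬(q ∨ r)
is always true.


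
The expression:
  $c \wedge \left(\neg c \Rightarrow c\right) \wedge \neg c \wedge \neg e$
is never true.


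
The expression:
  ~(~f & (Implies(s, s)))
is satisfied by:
  {f: True}


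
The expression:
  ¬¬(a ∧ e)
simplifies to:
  a ∧ e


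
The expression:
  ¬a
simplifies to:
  ¬a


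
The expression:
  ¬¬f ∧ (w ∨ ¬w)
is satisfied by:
  {f: True}


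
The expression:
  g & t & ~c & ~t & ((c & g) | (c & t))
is never true.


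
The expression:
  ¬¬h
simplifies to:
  h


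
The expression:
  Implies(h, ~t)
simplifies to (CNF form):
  ~h | ~t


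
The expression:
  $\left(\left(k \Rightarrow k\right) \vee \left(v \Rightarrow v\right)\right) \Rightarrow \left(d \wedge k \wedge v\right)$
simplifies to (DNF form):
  $d \wedge k \wedge v$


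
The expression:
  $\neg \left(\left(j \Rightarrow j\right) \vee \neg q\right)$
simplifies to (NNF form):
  $\text{False}$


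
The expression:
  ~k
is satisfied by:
  {k: False}


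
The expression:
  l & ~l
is never true.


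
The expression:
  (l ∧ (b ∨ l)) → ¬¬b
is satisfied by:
  {b: True, l: False}
  {l: False, b: False}
  {l: True, b: True}


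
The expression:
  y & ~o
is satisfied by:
  {y: True, o: False}


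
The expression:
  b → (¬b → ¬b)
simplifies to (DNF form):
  True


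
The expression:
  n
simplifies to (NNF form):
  n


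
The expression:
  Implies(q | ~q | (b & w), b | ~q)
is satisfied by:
  {b: True, q: False}
  {q: False, b: False}
  {q: True, b: True}


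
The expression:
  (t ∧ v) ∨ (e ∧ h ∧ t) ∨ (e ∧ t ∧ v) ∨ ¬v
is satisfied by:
  {t: True, v: False}
  {v: False, t: False}
  {v: True, t: True}


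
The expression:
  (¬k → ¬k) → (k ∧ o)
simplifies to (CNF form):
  k ∧ o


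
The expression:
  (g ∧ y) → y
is always true.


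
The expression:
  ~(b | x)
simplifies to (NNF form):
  ~b & ~x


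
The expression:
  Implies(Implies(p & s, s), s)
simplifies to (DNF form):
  s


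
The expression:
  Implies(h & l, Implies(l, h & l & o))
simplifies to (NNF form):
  o | ~h | ~l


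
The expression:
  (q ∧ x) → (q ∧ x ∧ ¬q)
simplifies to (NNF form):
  ¬q ∨ ¬x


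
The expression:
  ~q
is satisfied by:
  {q: False}


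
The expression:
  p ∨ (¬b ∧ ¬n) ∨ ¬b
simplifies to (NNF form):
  p ∨ ¬b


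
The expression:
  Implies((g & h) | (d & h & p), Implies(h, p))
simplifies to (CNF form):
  p | ~g | ~h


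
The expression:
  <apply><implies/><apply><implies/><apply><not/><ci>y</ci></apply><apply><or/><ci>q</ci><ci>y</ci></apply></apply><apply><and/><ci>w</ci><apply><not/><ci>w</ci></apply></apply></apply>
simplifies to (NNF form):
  <apply><and/><apply><not/><ci>q</ci></apply><apply><not/><ci>y</ci></apply></apply>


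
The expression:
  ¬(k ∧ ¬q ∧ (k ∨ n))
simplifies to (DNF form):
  q ∨ ¬k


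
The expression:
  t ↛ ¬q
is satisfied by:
  {t: True, q: True}


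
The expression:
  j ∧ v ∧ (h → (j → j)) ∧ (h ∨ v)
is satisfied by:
  {j: True, v: True}


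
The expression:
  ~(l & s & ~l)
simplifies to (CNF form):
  True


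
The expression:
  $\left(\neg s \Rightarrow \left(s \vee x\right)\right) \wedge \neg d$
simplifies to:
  $\neg d \wedge \left(s \vee x\right)$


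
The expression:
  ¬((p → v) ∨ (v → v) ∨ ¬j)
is never true.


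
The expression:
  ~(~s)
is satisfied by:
  {s: True}


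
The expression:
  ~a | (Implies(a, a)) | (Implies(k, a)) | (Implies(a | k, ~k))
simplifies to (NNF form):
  True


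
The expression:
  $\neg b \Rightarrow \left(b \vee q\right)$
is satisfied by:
  {b: True, q: True}
  {b: True, q: False}
  {q: True, b: False}


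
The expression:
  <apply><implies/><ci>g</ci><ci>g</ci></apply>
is always true.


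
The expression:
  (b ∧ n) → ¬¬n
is always true.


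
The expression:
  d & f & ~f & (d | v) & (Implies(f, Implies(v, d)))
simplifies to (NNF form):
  False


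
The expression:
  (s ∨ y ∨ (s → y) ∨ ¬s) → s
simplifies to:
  s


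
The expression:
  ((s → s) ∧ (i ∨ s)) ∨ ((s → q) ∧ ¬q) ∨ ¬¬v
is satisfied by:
  {i: True, v: True, s: True, q: False}
  {i: True, v: True, s: False, q: False}
  {i: True, s: True, v: False, q: False}
  {i: True, s: False, v: False, q: False}
  {v: True, s: True, i: False, q: False}
  {v: True, s: False, i: False, q: False}
  {s: True, i: False, v: False, q: False}
  {s: False, i: False, v: False, q: False}
  {q: True, i: True, v: True, s: True}
  {q: True, i: True, v: True, s: False}
  {q: True, i: True, s: True, v: False}
  {q: True, i: True, s: False, v: False}
  {q: True, v: True, s: True, i: False}
  {q: True, v: True, s: False, i: False}
  {q: True, s: True, v: False, i: False}


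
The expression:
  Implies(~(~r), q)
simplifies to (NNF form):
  q | ~r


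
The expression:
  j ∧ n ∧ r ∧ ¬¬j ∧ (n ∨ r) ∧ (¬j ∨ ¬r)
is never true.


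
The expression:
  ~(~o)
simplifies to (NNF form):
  o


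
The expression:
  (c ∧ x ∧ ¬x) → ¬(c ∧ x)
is always true.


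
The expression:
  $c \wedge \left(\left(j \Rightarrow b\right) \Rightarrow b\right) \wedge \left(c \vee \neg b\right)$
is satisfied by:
  {c: True, b: True, j: True}
  {c: True, b: True, j: False}
  {c: True, j: True, b: False}


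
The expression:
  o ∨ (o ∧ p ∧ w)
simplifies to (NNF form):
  o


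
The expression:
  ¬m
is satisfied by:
  {m: False}


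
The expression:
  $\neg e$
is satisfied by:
  {e: False}


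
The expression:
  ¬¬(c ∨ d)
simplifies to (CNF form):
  c ∨ d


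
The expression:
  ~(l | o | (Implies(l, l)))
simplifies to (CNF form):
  False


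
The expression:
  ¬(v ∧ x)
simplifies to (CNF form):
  ¬v ∨ ¬x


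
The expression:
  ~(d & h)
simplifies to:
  ~d | ~h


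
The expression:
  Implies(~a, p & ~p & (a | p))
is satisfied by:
  {a: True}


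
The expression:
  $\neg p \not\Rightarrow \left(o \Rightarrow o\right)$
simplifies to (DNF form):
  $\text{False}$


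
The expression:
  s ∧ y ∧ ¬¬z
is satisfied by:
  {z: True, s: True, y: True}


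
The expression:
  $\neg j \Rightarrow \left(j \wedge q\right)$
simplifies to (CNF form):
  $j$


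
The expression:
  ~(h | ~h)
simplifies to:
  False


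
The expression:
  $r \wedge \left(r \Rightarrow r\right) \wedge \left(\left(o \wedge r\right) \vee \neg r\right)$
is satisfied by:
  {r: True, o: True}


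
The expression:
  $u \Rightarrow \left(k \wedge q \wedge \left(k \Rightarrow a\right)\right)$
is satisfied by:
  {q: True, k: True, a: True, u: False}
  {q: True, k: True, a: False, u: False}
  {q: True, a: True, k: False, u: False}
  {q: True, a: False, k: False, u: False}
  {k: True, a: True, q: False, u: False}
  {k: True, q: False, a: False, u: False}
  {k: False, a: True, q: False, u: False}
  {k: False, q: False, a: False, u: False}
  {q: True, u: True, k: True, a: True}


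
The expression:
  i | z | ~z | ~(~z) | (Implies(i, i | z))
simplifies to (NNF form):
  True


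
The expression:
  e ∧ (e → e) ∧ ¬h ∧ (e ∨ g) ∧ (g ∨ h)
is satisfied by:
  {e: True, g: True, h: False}


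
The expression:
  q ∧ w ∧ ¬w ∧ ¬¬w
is never true.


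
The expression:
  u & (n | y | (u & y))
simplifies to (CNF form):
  u & (n | y)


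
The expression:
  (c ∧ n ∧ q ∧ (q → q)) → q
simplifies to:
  True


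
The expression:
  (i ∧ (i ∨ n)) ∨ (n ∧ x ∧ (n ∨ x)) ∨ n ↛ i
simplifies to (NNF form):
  i ∨ n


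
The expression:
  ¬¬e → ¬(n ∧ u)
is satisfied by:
  {u: False, e: False, n: False}
  {n: True, u: False, e: False}
  {e: True, u: False, n: False}
  {n: True, e: True, u: False}
  {u: True, n: False, e: False}
  {n: True, u: True, e: False}
  {e: True, u: True, n: False}


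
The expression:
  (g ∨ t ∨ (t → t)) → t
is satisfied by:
  {t: True}


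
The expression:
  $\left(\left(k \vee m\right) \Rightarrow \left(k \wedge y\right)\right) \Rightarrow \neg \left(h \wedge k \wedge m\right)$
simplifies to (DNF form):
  $\neg h \vee \neg k \vee \neg m \vee \neg y$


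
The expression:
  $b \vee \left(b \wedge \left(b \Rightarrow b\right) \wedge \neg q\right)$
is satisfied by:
  {b: True}


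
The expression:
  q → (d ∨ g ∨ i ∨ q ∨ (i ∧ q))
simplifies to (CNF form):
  True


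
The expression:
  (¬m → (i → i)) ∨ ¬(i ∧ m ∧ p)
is always true.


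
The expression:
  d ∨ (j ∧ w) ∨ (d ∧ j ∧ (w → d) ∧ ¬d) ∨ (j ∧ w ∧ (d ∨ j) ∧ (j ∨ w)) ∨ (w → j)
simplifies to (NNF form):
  d ∨ j ∨ ¬w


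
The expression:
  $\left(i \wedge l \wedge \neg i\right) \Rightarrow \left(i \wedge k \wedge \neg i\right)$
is always true.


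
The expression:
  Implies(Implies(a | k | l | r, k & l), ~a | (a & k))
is always true.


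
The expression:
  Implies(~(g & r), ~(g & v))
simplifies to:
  r | ~g | ~v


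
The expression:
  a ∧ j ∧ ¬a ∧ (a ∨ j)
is never true.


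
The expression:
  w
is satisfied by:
  {w: True}


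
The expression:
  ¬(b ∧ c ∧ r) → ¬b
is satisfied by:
  {c: True, r: True, b: False}
  {c: True, r: False, b: False}
  {r: True, c: False, b: False}
  {c: False, r: False, b: False}
  {b: True, c: True, r: True}


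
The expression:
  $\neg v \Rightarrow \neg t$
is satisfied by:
  {v: True, t: False}
  {t: False, v: False}
  {t: True, v: True}


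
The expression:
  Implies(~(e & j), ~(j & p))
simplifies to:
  e | ~j | ~p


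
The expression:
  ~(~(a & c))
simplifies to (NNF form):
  a & c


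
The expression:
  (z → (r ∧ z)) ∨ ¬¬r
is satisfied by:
  {r: True, z: False}
  {z: False, r: False}
  {z: True, r: True}


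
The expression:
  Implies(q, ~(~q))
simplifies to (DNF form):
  True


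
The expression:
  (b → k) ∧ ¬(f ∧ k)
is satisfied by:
  {k: False, b: False, f: False}
  {f: True, k: False, b: False}
  {k: True, f: False, b: False}
  {b: True, k: True, f: False}


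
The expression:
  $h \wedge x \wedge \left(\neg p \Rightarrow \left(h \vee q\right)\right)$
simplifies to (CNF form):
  $h \wedge x$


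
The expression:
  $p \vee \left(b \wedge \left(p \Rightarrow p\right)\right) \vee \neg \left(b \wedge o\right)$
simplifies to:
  $\text{True}$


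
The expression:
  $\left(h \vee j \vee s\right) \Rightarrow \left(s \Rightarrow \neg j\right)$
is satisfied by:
  {s: False, j: False}
  {j: True, s: False}
  {s: True, j: False}


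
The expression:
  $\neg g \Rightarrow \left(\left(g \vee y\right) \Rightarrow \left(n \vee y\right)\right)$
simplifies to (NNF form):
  $\text{True}$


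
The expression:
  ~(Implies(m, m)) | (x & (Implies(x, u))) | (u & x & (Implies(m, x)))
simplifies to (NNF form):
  u & x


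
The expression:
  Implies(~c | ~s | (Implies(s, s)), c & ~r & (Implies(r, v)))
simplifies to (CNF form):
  c & ~r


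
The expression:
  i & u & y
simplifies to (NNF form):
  i & u & y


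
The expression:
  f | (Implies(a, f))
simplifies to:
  f | ~a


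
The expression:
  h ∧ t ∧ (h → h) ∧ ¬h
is never true.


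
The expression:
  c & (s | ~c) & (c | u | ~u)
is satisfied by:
  {c: True, s: True}


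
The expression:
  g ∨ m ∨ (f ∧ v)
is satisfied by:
  {g: True, m: True, f: True, v: True}
  {g: True, m: True, f: True, v: False}
  {g: True, m: True, v: True, f: False}
  {g: True, m: True, v: False, f: False}
  {g: True, f: True, v: True, m: False}
  {g: True, f: True, v: False, m: False}
  {g: True, f: False, v: True, m: False}
  {g: True, f: False, v: False, m: False}
  {m: True, f: True, v: True, g: False}
  {m: True, f: True, v: False, g: False}
  {m: True, v: True, f: False, g: False}
  {m: True, v: False, f: False, g: False}
  {f: True, v: True, m: False, g: False}


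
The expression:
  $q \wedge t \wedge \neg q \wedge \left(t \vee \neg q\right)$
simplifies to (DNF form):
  $\text{False}$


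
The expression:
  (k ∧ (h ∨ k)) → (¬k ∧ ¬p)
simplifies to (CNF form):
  ¬k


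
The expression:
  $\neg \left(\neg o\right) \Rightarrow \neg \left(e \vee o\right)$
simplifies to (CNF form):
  $\neg o$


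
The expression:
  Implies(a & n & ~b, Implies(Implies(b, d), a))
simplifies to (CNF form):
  True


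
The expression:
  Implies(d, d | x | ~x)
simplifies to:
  True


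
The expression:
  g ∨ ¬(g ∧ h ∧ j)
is always true.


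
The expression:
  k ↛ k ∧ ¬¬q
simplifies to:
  False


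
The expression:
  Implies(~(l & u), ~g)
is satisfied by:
  {u: True, l: True, g: False}
  {u: True, l: False, g: False}
  {l: True, u: False, g: False}
  {u: False, l: False, g: False}
  {u: True, g: True, l: True}


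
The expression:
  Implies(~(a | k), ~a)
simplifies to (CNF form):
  True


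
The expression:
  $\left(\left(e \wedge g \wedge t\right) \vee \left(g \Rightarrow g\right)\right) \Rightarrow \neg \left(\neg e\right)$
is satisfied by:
  {e: True}


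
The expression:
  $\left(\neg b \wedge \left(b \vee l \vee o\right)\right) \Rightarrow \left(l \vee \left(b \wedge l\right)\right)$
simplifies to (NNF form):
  $b \vee l \vee \neg o$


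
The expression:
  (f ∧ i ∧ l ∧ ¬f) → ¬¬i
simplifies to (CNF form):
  True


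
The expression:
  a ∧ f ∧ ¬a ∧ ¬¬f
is never true.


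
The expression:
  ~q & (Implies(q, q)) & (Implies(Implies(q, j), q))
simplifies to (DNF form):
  False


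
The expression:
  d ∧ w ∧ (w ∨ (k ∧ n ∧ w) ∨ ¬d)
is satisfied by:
  {w: True, d: True}


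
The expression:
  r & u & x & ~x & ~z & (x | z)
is never true.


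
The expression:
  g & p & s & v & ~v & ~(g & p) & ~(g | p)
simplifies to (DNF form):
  False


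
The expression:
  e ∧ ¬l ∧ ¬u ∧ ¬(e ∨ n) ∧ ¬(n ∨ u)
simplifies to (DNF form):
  False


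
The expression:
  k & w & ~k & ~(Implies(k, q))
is never true.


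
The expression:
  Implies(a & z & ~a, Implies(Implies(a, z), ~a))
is always true.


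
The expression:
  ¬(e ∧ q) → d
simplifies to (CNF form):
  (d ∨ e) ∧ (d ∨ q)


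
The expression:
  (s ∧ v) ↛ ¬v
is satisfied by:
  {s: True, v: True}


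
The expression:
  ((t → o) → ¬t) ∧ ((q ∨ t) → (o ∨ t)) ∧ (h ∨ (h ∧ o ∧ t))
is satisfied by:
  {h: True, q: False, o: False, t: False}
  {h: True, t: True, q: False, o: False}
  {h: True, o: True, q: False, t: False}
  {h: True, t: True, q: True, o: False}
  {h: True, o: True, q: True, t: False}


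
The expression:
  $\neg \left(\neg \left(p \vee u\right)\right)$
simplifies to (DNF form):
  $p \vee u$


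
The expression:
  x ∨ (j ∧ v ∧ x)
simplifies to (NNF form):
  x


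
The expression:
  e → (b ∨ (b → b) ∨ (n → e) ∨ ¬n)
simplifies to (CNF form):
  True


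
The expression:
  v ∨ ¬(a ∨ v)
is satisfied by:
  {v: True, a: False}
  {a: False, v: False}
  {a: True, v: True}


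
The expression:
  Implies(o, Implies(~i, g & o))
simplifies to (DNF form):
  g | i | ~o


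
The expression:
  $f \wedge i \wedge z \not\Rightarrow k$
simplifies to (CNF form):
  $f \wedge i \wedge z \wedge \neg k$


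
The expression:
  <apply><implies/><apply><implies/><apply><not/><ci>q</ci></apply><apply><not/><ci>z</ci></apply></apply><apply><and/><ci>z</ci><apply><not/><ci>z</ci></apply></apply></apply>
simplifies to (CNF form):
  <apply><and/><ci>z</ci><apply><not/><ci>q</ci></apply></apply>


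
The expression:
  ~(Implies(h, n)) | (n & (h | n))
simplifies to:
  h | n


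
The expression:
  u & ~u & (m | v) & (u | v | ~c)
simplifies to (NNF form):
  False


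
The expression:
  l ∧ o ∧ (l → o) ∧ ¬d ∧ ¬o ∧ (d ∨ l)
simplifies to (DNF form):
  False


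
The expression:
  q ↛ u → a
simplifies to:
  a ∨ u ∨ ¬q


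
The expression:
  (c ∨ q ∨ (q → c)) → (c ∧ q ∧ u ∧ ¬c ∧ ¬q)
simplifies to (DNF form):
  False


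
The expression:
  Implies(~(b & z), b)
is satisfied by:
  {b: True}


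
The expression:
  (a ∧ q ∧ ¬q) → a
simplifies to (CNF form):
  True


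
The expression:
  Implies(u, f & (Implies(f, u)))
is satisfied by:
  {f: True, u: False}
  {u: False, f: False}
  {u: True, f: True}


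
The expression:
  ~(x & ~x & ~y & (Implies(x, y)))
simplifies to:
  True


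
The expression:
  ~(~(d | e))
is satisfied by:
  {d: True, e: True}
  {d: True, e: False}
  {e: True, d: False}


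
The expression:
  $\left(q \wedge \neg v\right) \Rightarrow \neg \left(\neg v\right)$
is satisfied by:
  {v: True, q: False}
  {q: False, v: False}
  {q: True, v: True}


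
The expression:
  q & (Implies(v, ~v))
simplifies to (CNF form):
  q & ~v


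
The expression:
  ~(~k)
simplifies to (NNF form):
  k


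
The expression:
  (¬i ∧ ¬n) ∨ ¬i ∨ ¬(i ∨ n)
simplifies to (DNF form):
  ¬i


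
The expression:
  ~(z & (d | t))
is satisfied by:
  {t: False, z: False, d: False}
  {d: True, t: False, z: False}
  {t: True, d: False, z: False}
  {d: True, t: True, z: False}
  {z: True, d: False, t: False}


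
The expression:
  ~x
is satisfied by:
  {x: False}


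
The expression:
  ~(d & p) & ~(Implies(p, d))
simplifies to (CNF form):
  p & ~d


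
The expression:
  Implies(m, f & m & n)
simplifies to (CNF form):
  (f | ~m) & (n | ~m)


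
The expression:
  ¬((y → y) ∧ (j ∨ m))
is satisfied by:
  {j: False, m: False}


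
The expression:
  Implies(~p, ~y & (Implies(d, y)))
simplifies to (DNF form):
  p | (~d & ~y)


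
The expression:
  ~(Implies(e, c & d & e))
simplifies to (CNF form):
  e & (~c | ~d)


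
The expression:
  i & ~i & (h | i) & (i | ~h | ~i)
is never true.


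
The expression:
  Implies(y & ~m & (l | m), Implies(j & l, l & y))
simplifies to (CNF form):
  True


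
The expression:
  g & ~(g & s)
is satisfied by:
  {g: True, s: False}


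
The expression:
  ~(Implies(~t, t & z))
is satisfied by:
  {t: False}


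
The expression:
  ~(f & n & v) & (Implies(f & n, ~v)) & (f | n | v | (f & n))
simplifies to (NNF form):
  (f & ~n) | (n & ~v) | (v & ~f)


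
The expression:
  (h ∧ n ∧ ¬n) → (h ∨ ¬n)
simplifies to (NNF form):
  True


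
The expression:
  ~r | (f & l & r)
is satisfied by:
  {l: True, f: True, r: False}
  {l: True, f: False, r: False}
  {f: True, l: False, r: False}
  {l: False, f: False, r: False}
  {r: True, l: True, f: True}


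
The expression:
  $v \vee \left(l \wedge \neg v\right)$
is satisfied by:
  {v: True, l: True}
  {v: True, l: False}
  {l: True, v: False}


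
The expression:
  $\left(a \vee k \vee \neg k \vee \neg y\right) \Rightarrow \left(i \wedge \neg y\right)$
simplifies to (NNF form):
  $i \wedge \neg y$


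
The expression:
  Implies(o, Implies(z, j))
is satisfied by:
  {j: True, z: False, o: False}
  {j: False, z: False, o: False}
  {o: True, j: True, z: False}
  {o: True, j: False, z: False}
  {z: True, j: True, o: False}
  {z: True, j: False, o: False}
  {z: True, o: True, j: True}


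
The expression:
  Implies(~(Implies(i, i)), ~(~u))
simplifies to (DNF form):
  True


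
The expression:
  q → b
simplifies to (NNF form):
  b ∨ ¬q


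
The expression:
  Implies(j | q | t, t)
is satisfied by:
  {t: True, q: False, j: False}
  {j: True, t: True, q: False}
  {t: True, q: True, j: False}
  {j: True, t: True, q: True}
  {j: False, q: False, t: False}


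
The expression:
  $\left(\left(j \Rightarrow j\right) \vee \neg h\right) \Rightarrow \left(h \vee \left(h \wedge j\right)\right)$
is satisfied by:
  {h: True}


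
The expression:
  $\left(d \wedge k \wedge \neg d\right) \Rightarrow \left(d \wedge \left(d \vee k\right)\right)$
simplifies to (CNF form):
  $\text{True}$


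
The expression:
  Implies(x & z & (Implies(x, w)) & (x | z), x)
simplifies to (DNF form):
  True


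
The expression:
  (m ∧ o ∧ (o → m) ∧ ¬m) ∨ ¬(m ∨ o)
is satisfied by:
  {o: False, m: False}


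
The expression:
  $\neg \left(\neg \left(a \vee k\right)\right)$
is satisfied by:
  {a: True, k: True}
  {a: True, k: False}
  {k: True, a: False}


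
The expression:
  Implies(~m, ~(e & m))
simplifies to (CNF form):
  True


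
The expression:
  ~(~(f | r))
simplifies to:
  f | r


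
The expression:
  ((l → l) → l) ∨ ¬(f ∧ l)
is always true.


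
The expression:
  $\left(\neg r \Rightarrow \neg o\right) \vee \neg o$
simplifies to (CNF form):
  $r \vee \neg o$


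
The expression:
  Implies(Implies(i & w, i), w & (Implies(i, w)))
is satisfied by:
  {w: True}


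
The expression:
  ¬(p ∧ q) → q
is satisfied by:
  {q: True}


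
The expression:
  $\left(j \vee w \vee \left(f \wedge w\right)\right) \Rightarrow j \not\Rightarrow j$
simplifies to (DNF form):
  $\neg j \wedge \neg w$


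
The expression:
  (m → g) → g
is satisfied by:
  {m: True, g: True}
  {m: True, g: False}
  {g: True, m: False}


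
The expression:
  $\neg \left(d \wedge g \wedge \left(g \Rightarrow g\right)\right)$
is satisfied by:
  {g: False, d: False}
  {d: True, g: False}
  {g: True, d: False}


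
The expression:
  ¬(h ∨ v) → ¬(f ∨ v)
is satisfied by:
  {v: True, h: True, f: False}
  {v: True, h: False, f: False}
  {h: True, v: False, f: False}
  {v: False, h: False, f: False}
  {f: True, v: True, h: True}
  {f: True, v: True, h: False}
  {f: True, h: True, v: False}


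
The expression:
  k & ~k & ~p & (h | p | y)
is never true.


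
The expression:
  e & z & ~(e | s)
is never true.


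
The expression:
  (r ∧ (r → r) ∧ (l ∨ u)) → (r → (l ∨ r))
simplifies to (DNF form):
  True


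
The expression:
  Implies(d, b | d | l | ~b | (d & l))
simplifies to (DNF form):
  True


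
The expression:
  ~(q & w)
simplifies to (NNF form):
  ~q | ~w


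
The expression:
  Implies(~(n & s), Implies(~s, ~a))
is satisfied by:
  {s: True, a: False}
  {a: False, s: False}
  {a: True, s: True}


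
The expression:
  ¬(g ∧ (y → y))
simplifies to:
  ¬g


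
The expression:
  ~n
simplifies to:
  ~n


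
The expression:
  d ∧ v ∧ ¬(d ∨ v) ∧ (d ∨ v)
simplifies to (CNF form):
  False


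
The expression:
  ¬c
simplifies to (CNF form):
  ¬c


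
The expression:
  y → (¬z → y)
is always true.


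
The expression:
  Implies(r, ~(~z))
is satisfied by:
  {z: True, r: False}
  {r: False, z: False}
  {r: True, z: True}


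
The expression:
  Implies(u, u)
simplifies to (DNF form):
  True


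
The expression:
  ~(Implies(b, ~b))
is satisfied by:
  {b: True}


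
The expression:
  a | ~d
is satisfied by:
  {a: True, d: False}
  {d: False, a: False}
  {d: True, a: True}


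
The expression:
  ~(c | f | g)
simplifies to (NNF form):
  ~c & ~f & ~g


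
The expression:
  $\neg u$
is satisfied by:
  {u: False}


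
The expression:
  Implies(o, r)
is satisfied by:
  {r: True, o: False}
  {o: False, r: False}
  {o: True, r: True}


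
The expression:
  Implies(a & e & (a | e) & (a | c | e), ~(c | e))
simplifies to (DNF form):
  ~a | ~e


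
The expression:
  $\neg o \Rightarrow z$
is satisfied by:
  {o: True, z: True}
  {o: True, z: False}
  {z: True, o: False}


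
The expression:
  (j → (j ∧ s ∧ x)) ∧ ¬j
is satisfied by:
  {j: False}


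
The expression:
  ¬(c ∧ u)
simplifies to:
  ¬c ∨ ¬u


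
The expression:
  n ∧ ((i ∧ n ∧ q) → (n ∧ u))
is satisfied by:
  {u: True, n: True, q: False, i: False}
  {n: True, i: False, u: False, q: False}
  {i: True, u: True, n: True, q: False}
  {i: True, n: True, u: False, q: False}
  {q: True, u: True, n: True, i: False}
  {q: True, n: True, i: False, u: False}
  {q: True, i: True, n: True, u: True}


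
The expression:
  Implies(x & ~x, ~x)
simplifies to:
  True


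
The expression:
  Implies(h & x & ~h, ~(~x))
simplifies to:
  True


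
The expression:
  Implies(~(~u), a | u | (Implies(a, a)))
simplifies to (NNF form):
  True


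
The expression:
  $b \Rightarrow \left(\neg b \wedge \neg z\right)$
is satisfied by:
  {b: False}


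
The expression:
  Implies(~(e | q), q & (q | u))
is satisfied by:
  {q: True, e: True}
  {q: True, e: False}
  {e: True, q: False}


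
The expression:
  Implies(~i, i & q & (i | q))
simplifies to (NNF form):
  i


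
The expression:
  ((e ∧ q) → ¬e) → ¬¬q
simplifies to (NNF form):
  q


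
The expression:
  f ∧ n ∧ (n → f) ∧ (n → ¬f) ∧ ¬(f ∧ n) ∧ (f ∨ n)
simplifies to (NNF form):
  False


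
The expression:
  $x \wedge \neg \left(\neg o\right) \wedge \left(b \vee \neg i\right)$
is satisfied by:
  {b: True, x: True, o: True, i: False}
  {x: True, o: True, b: False, i: False}
  {b: True, i: True, x: True, o: True}


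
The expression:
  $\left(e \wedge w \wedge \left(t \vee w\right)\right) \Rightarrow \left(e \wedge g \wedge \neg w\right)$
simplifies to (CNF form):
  $\neg e \vee \neg w$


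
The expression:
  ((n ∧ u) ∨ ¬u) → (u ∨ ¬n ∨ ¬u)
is always true.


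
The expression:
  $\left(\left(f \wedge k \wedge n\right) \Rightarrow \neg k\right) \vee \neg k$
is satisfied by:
  {k: False, n: False, f: False}
  {f: True, k: False, n: False}
  {n: True, k: False, f: False}
  {f: True, n: True, k: False}
  {k: True, f: False, n: False}
  {f: True, k: True, n: False}
  {n: True, k: True, f: False}


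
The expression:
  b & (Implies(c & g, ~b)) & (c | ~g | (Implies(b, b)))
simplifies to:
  b & (~c | ~g)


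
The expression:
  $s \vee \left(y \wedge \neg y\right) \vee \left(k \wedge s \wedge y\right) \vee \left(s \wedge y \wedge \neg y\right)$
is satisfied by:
  {s: True}


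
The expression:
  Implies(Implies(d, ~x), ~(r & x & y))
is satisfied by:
  {d: True, x: False, y: False, r: False}
  {d: False, x: False, y: False, r: False}
  {r: True, d: True, x: False, y: False}
  {r: True, d: False, x: False, y: False}
  {d: True, y: True, r: False, x: False}
  {y: True, r: False, x: False, d: False}
  {r: True, y: True, d: True, x: False}
  {r: True, y: True, d: False, x: False}
  {d: True, x: True, r: False, y: False}
  {x: True, r: False, y: False, d: False}
  {d: True, r: True, x: True, y: False}
  {r: True, x: True, d: False, y: False}
  {d: True, y: True, x: True, r: False}
  {y: True, x: True, r: False, d: False}
  {r: True, y: True, x: True, d: True}
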